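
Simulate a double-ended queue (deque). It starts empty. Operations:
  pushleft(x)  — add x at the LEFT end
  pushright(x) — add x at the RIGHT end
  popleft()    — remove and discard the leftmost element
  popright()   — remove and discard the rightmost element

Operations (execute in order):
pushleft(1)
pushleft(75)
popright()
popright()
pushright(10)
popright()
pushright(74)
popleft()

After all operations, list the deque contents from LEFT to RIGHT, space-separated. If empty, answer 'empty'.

pushleft(1): [1]
pushleft(75): [75, 1]
popright(): [75]
popright(): []
pushright(10): [10]
popright(): []
pushright(74): [74]
popleft(): []

Answer: empty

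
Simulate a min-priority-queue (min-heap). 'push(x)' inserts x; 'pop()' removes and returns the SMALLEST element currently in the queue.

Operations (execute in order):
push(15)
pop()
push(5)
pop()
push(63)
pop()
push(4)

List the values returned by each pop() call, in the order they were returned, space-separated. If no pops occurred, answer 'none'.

push(15): heap contents = [15]
pop() → 15: heap contents = []
push(5): heap contents = [5]
pop() → 5: heap contents = []
push(63): heap contents = [63]
pop() → 63: heap contents = []
push(4): heap contents = [4]

Answer: 15 5 63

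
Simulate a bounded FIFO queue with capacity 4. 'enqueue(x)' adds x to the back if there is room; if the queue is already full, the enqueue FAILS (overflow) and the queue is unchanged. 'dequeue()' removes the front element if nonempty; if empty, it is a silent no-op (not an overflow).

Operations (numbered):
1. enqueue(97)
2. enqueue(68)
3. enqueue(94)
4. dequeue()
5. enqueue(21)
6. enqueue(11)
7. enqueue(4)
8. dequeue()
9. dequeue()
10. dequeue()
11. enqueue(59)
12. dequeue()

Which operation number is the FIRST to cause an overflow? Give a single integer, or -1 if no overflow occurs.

1. enqueue(97): size=1
2. enqueue(68): size=2
3. enqueue(94): size=3
4. dequeue(): size=2
5. enqueue(21): size=3
6. enqueue(11): size=4
7. enqueue(4): size=4=cap → OVERFLOW (fail)
8. dequeue(): size=3
9. dequeue(): size=2
10. dequeue(): size=1
11. enqueue(59): size=2
12. dequeue(): size=1

Answer: 7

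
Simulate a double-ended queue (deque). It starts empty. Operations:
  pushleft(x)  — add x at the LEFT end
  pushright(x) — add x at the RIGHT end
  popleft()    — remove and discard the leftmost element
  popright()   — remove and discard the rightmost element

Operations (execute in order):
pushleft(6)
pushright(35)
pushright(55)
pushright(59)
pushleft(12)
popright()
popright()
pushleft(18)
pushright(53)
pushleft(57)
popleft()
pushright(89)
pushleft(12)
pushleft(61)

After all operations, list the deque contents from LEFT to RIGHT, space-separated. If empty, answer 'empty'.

pushleft(6): [6]
pushright(35): [6, 35]
pushright(55): [6, 35, 55]
pushright(59): [6, 35, 55, 59]
pushleft(12): [12, 6, 35, 55, 59]
popright(): [12, 6, 35, 55]
popright(): [12, 6, 35]
pushleft(18): [18, 12, 6, 35]
pushright(53): [18, 12, 6, 35, 53]
pushleft(57): [57, 18, 12, 6, 35, 53]
popleft(): [18, 12, 6, 35, 53]
pushright(89): [18, 12, 6, 35, 53, 89]
pushleft(12): [12, 18, 12, 6, 35, 53, 89]
pushleft(61): [61, 12, 18, 12, 6, 35, 53, 89]

Answer: 61 12 18 12 6 35 53 89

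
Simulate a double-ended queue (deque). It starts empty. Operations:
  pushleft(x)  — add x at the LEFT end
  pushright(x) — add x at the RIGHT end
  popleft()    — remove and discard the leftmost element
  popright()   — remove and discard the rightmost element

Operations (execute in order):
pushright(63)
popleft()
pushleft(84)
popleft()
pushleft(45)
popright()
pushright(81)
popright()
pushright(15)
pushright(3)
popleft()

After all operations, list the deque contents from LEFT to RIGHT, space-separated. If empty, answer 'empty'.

Answer: 3

Derivation:
pushright(63): [63]
popleft(): []
pushleft(84): [84]
popleft(): []
pushleft(45): [45]
popright(): []
pushright(81): [81]
popright(): []
pushright(15): [15]
pushright(3): [15, 3]
popleft(): [3]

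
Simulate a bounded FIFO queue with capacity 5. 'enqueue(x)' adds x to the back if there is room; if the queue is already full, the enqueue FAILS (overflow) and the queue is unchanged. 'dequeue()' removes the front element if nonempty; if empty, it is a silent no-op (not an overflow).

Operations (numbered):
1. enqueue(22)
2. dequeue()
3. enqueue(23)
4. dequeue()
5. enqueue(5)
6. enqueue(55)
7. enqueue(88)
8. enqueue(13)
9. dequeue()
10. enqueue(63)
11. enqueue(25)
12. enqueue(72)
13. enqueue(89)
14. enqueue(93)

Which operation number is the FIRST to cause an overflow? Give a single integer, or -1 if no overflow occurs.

1. enqueue(22): size=1
2. dequeue(): size=0
3. enqueue(23): size=1
4. dequeue(): size=0
5. enqueue(5): size=1
6. enqueue(55): size=2
7. enqueue(88): size=3
8. enqueue(13): size=4
9. dequeue(): size=3
10. enqueue(63): size=4
11. enqueue(25): size=5
12. enqueue(72): size=5=cap → OVERFLOW (fail)
13. enqueue(89): size=5=cap → OVERFLOW (fail)
14. enqueue(93): size=5=cap → OVERFLOW (fail)

Answer: 12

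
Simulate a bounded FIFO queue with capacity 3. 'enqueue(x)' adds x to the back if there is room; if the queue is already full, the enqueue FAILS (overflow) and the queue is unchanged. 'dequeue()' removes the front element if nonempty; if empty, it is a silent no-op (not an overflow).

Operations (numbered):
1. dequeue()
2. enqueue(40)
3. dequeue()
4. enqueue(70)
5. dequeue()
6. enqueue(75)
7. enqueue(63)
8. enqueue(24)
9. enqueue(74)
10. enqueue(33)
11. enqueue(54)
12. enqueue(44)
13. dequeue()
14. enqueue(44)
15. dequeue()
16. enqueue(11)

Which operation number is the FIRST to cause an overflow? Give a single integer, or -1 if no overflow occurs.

Answer: 9

Derivation:
1. dequeue(): empty, no-op, size=0
2. enqueue(40): size=1
3. dequeue(): size=0
4. enqueue(70): size=1
5. dequeue(): size=0
6. enqueue(75): size=1
7. enqueue(63): size=2
8. enqueue(24): size=3
9. enqueue(74): size=3=cap → OVERFLOW (fail)
10. enqueue(33): size=3=cap → OVERFLOW (fail)
11. enqueue(54): size=3=cap → OVERFLOW (fail)
12. enqueue(44): size=3=cap → OVERFLOW (fail)
13. dequeue(): size=2
14. enqueue(44): size=3
15. dequeue(): size=2
16. enqueue(11): size=3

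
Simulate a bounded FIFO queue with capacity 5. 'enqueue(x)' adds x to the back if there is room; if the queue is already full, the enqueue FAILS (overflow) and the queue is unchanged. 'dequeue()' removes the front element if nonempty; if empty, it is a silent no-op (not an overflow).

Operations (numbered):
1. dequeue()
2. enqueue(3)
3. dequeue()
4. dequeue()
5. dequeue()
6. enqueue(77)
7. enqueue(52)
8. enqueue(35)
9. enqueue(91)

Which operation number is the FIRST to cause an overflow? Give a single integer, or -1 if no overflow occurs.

1. dequeue(): empty, no-op, size=0
2. enqueue(3): size=1
3. dequeue(): size=0
4. dequeue(): empty, no-op, size=0
5. dequeue(): empty, no-op, size=0
6. enqueue(77): size=1
7. enqueue(52): size=2
8. enqueue(35): size=3
9. enqueue(91): size=4

Answer: -1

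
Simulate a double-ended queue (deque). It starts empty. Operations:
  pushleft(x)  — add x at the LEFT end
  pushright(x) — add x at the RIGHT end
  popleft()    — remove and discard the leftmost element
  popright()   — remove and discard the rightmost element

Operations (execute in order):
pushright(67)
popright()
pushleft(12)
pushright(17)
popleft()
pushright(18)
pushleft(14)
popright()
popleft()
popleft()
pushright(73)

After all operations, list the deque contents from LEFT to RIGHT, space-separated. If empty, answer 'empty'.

pushright(67): [67]
popright(): []
pushleft(12): [12]
pushright(17): [12, 17]
popleft(): [17]
pushright(18): [17, 18]
pushleft(14): [14, 17, 18]
popright(): [14, 17]
popleft(): [17]
popleft(): []
pushright(73): [73]

Answer: 73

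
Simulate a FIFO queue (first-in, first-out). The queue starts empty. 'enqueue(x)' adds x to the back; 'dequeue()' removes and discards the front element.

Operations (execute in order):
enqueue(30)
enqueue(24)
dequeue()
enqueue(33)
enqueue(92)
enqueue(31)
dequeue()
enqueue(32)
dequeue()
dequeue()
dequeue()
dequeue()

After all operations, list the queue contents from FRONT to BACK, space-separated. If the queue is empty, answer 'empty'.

Answer: empty

Derivation:
enqueue(30): [30]
enqueue(24): [30, 24]
dequeue(): [24]
enqueue(33): [24, 33]
enqueue(92): [24, 33, 92]
enqueue(31): [24, 33, 92, 31]
dequeue(): [33, 92, 31]
enqueue(32): [33, 92, 31, 32]
dequeue(): [92, 31, 32]
dequeue(): [31, 32]
dequeue(): [32]
dequeue(): []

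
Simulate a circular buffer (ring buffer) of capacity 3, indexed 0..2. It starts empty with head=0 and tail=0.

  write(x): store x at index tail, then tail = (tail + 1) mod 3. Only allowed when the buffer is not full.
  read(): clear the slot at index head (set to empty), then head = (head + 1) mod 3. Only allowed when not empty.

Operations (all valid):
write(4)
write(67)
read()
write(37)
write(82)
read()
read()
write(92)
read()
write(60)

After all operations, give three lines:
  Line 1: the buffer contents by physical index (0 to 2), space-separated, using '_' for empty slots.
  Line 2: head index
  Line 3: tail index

write(4): buf=[4 _ _], head=0, tail=1, size=1
write(67): buf=[4 67 _], head=0, tail=2, size=2
read(): buf=[_ 67 _], head=1, tail=2, size=1
write(37): buf=[_ 67 37], head=1, tail=0, size=2
write(82): buf=[82 67 37], head=1, tail=1, size=3
read(): buf=[82 _ 37], head=2, tail=1, size=2
read(): buf=[82 _ _], head=0, tail=1, size=1
write(92): buf=[82 92 _], head=0, tail=2, size=2
read(): buf=[_ 92 _], head=1, tail=2, size=1
write(60): buf=[_ 92 60], head=1, tail=0, size=2

Answer: _ 92 60
1
0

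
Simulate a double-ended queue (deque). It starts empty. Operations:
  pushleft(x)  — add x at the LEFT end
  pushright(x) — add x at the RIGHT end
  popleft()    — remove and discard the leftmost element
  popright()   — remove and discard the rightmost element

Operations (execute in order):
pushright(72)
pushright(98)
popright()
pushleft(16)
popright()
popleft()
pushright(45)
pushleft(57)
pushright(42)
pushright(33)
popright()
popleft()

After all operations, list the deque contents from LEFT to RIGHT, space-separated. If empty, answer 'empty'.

Answer: 45 42

Derivation:
pushright(72): [72]
pushright(98): [72, 98]
popright(): [72]
pushleft(16): [16, 72]
popright(): [16]
popleft(): []
pushright(45): [45]
pushleft(57): [57, 45]
pushright(42): [57, 45, 42]
pushright(33): [57, 45, 42, 33]
popright(): [57, 45, 42]
popleft(): [45, 42]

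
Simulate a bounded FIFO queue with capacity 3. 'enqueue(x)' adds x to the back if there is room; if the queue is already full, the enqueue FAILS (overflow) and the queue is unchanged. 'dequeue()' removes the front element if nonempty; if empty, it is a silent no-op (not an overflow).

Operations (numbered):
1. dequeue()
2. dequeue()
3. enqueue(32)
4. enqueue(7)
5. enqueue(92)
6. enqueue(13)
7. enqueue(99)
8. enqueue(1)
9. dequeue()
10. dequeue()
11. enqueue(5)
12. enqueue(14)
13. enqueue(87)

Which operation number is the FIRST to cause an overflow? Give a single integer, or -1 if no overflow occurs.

1. dequeue(): empty, no-op, size=0
2. dequeue(): empty, no-op, size=0
3. enqueue(32): size=1
4. enqueue(7): size=2
5. enqueue(92): size=3
6. enqueue(13): size=3=cap → OVERFLOW (fail)
7. enqueue(99): size=3=cap → OVERFLOW (fail)
8. enqueue(1): size=3=cap → OVERFLOW (fail)
9. dequeue(): size=2
10. dequeue(): size=1
11. enqueue(5): size=2
12. enqueue(14): size=3
13. enqueue(87): size=3=cap → OVERFLOW (fail)

Answer: 6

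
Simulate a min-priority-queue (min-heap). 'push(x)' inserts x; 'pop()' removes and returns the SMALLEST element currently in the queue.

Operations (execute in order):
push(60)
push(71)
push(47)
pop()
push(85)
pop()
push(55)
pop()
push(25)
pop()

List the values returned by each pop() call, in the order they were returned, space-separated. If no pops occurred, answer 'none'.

Answer: 47 60 55 25

Derivation:
push(60): heap contents = [60]
push(71): heap contents = [60, 71]
push(47): heap contents = [47, 60, 71]
pop() → 47: heap contents = [60, 71]
push(85): heap contents = [60, 71, 85]
pop() → 60: heap contents = [71, 85]
push(55): heap contents = [55, 71, 85]
pop() → 55: heap contents = [71, 85]
push(25): heap contents = [25, 71, 85]
pop() → 25: heap contents = [71, 85]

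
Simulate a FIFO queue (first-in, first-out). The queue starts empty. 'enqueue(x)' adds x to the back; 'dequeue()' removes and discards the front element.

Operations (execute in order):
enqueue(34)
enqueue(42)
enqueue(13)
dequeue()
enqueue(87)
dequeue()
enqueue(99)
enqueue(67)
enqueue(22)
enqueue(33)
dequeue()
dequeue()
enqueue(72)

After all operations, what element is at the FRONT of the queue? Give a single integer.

enqueue(34): queue = [34]
enqueue(42): queue = [34, 42]
enqueue(13): queue = [34, 42, 13]
dequeue(): queue = [42, 13]
enqueue(87): queue = [42, 13, 87]
dequeue(): queue = [13, 87]
enqueue(99): queue = [13, 87, 99]
enqueue(67): queue = [13, 87, 99, 67]
enqueue(22): queue = [13, 87, 99, 67, 22]
enqueue(33): queue = [13, 87, 99, 67, 22, 33]
dequeue(): queue = [87, 99, 67, 22, 33]
dequeue(): queue = [99, 67, 22, 33]
enqueue(72): queue = [99, 67, 22, 33, 72]

Answer: 99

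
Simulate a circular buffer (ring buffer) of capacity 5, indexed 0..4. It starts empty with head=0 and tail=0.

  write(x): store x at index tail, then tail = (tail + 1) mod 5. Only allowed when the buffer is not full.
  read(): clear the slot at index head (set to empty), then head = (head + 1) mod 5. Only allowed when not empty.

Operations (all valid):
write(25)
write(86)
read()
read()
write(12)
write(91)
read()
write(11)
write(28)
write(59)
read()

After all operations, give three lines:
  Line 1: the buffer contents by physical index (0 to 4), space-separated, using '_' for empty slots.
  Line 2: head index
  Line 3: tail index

Answer: 28 59 _ _ 11
4
2

Derivation:
write(25): buf=[25 _ _ _ _], head=0, tail=1, size=1
write(86): buf=[25 86 _ _ _], head=0, tail=2, size=2
read(): buf=[_ 86 _ _ _], head=1, tail=2, size=1
read(): buf=[_ _ _ _ _], head=2, tail=2, size=0
write(12): buf=[_ _ 12 _ _], head=2, tail=3, size=1
write(91): buf=[_ _ 12 91 _], head=2, tail=4, size=2
read(): buf=[_ _ _ 91 _], head=3, tail=4, size=1
write(11): buf=[_ _ _ 91 11], head=3, tail=0, size=2
write(28): buf=[28 _ _ 91 11], head=3, tail=1, size=3
write(59): buf=[28 59 _ 91 11], head=3, tail=2, size=4
read(): buf=[28 59 _ _ 11], head=4, tail=2, size=3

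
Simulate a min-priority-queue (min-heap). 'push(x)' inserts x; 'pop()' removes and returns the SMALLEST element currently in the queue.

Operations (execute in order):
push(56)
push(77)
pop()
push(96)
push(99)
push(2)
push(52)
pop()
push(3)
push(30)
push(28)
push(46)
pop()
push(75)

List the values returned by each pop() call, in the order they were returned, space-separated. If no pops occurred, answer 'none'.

push(56): heap contents = [56]
push(77): heap contents = [56, 77]
pop() → 56: heap contents = [77]
push(96): heap contents = [77, 96]
push(99): heap contents = [77, 96, 99]
push(2): heap contents = [2, 77, 96, 99]
push(52): heap contents = [2, 52, 77, 96, 99]
pop() → 2: heap contents = [52, 77, 96, 99]
push(3): heap contents = [3, 52, 77, 96, 99]
push(30): heap contents = [3, 30, 52, 77, 96, 99]
push(28): heap contents = [3, 28, 30, 52, 77, 96, 99]
push(46): heap contents = [3, 28, 30, 46, 52, 77, 96, 99]
pop() → 3: heap contents = [28, 30, 46, 52, 77, 96, 99]
push(75): heap contents = [28, 30, 46, 52, 75, 77, 96, 99]

Answer: 56 2 3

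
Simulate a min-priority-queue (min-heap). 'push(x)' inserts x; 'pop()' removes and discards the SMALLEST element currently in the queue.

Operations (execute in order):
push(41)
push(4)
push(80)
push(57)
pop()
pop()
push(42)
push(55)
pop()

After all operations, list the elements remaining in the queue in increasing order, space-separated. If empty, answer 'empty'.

push(41): heap contents = [41]
push(4): heap contents = [4, 41]
push(80): heap contents = [4, 41, 80]
push(57): heap contents = [4, 41, 57, 80]
pop() → 4: heap contents = [41, 57, 80]
pop() → 41: heap contents = [57, 80]
push(42): heap contents = [42, 57, 80]
push(55): heap contents = [42, 55, 57, 80]
pop() → 42: heap contents = [55, 57, 80]

Answer: 55 57 80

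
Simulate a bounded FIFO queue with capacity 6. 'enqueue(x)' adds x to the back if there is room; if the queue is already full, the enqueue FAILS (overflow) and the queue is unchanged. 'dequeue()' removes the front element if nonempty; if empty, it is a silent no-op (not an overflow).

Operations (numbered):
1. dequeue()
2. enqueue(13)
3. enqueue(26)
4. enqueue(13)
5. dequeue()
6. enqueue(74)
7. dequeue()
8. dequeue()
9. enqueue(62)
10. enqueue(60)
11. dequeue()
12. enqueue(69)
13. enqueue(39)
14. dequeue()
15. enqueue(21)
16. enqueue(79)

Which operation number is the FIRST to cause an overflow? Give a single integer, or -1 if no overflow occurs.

Answer: -1

Derivation:
1. dequeue(): empty, no-op, size=0
2. enqueue(13): size=1
3. enqueue(26): size=2
4. enqueue(13): size=3
5. dequeue(): size=2
6. enqueue(74): size=3
7. dequeue(): size=2
8. dequeue(): size=1
9. enqueue(62): size=2
10. enqueue(60): size=3
11. dequeue(): size=2
12. enqueue(69): size=3
13. enqueue(39): size=4
14. dequeue(): size=3
15. enqueue(21): size=4
16. enqueue(79): size=5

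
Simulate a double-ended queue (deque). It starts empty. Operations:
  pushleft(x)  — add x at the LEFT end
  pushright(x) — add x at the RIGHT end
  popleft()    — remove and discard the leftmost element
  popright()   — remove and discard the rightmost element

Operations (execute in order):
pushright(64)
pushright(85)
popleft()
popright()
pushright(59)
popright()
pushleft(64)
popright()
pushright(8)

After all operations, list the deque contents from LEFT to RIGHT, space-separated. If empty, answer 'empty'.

Answer: 8

Derivation:
pushright(64): [64]
pushright(85): [64, 85]
popleft(): [85]
popright(): []
pushright(59): [59]
popright(): []
pushleft(64): [64]
popright(): []
pushright(8): [8]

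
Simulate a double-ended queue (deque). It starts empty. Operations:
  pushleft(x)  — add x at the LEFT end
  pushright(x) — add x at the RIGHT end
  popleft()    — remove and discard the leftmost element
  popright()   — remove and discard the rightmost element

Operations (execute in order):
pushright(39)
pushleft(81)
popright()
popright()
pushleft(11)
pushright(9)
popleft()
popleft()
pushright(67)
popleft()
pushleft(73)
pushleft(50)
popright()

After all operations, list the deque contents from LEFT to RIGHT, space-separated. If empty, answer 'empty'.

pushright(39): [39]
pushleft(81): [81, 39]
popright(): [81]
popright(): []
pushleft(11): [11]
pushright(9): [11, 9]
popleft(): [9]
popleft(): []
pushright(67): [67]
popleft(): []
pushleft(73): [73]
pushleft(50): [50, 73]
popright(): [50]

Answer: 50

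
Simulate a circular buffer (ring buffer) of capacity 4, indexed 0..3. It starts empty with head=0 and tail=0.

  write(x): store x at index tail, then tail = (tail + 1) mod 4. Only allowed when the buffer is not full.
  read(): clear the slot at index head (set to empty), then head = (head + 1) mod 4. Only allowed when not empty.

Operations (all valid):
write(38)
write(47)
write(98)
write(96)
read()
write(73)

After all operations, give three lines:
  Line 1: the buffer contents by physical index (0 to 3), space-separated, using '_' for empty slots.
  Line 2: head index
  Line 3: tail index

Answer: 73 47 98 96
1
1

Derivation:
write(38): buf=[38 _ _ _], head=0, tail=1, size=1
write(47): buf=[38 47 _ _], head=0, tail=2, size=2
write(98): buf=[38 47 98 _], head=0, tail=3, size=3
write(96): buf=[38 47 98 96], head=0, tail=0, size=4
read(): buf=[_ 47 98 96], head=1, tail=0, size=3
write(73): buf=[73 47 98 96], head=1, tail=1, size=4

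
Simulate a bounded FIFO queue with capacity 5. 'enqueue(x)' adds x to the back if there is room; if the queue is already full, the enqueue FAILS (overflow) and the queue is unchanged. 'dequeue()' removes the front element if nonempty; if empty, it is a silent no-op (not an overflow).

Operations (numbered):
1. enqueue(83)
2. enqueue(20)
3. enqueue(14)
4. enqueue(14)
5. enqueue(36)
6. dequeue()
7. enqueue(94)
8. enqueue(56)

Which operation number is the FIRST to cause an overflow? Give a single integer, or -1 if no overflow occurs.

1. enqueue(83): size=1
2. enqueue(20): size=2
3. enqueue(14): size=3
4. enqueue(14): size=4
5. enqueue(36): size=5
6. dequeue(): size=4
7. enqueue(94): size=5
8. enqueue(56): size=5=cap → OVERFLOW (fail)

Answer: 8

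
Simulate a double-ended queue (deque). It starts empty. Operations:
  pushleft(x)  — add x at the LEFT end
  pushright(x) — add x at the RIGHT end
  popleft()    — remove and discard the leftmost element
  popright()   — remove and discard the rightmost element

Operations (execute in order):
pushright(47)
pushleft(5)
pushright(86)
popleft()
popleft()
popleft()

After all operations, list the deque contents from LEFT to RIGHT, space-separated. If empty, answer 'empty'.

pushright(47): [47]
pushleft(5): [5, 47]
pushright(86): [5, 47, 86]
popleft(): [47, 86]
popleft(): [86]
popleft(): []

Answer: empty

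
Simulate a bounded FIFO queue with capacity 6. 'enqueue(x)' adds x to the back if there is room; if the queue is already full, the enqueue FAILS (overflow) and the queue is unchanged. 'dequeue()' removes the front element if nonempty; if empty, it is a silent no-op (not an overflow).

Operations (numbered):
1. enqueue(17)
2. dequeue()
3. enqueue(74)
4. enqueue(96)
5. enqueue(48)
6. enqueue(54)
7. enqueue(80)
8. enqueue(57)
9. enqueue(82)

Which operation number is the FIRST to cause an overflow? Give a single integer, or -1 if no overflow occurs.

1. enqueue(17): size=1
2. dequeue(): size=0
3. enqueue(74): size=1
4. enqueue(96): size=2
5. enqueue(48): size=3
6. enqueue(54): size=4
7. enqueue(80): size=5
8. enqueue(57): size=6
9. enqueue(82): size=6=cap → OVERFLOW (fail)

Answer: 9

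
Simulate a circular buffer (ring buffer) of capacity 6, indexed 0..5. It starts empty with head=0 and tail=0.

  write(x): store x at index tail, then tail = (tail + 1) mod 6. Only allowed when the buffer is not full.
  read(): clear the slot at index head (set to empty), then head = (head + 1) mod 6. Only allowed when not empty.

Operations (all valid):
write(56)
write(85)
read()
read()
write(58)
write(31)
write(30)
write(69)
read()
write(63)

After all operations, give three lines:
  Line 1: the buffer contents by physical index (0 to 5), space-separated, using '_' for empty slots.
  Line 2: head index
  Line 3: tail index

Answer: 63 _ _ 31 30 69
3
1

Derivation:
write(56): buf=[56 _ _ _ _ _], head=0, tail=1, size=1
write(85): buf=[56 85 _ _ _ _], head=0, tail=2, size=2
read(): buf=[_ 85 _ _ _ _], head=1, tail=2, size=1
read(): buf=[_ _ _ _ _ _], head=2, tail=2, size=0
write(58): buf=[_ _ 58 _ _ _], head=2, tail=3, size=1
write(31): buf=[_ _ 58 31 _ _], head=2, tail=4, size=2
write(30): buf=[_ _ 58 31 30 _], head=2, tail=5, size=3
write(69): buf=[_ _ 58 31 30 69], head=2, tail=0, size=4
read(): buf=[_ _ _ 31 30 69], head=3, tail=0, size=3
write(63): buf=[63 _ _ 31 30 69], head=3, tail=1, size=4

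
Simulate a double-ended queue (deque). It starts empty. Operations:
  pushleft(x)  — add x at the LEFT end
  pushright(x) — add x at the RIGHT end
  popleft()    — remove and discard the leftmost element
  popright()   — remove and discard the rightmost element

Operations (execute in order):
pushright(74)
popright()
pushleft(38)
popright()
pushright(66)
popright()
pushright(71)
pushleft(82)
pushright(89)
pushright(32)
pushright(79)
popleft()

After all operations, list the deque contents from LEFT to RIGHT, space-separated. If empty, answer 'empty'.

Answer: 71 89 32 79

Derivation:
pushright(74): [74]
popright(): []
pushleft(38): [38]
popright(): []
pushright(66): [66]
popright(): []
pushright(71): [71]
pushleft(82): [82, 71]
pushright(89): [82, 71, 89]
pushright(32): [82, 71, 89, 32]
pushright(79): [82, 71, 89, 32, 79]
popleft(): [71, 89, 32, 79]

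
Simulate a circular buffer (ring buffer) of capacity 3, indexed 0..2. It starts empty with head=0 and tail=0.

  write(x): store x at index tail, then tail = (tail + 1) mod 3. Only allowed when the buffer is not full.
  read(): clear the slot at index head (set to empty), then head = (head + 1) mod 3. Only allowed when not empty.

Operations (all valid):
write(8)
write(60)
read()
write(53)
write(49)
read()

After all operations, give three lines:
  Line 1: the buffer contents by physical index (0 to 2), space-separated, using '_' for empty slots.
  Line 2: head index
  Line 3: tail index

write(8): buf=[8 _ _], head=0, tail=1, size=1
write(60): buf=[8 60 _], head=0, tail=2, size=2
read(): buf=[_ 60 _], head=1, tail=2, size=1
write(53): buf=[_ 60 53], head=1, tail=0, size=2
write(49): buf=[49 60 53], head=1, tail=1, size=3
read(): buf=[49 _ 53], head=2, tail=1, size=2

Answer: 49 _ 53
2
1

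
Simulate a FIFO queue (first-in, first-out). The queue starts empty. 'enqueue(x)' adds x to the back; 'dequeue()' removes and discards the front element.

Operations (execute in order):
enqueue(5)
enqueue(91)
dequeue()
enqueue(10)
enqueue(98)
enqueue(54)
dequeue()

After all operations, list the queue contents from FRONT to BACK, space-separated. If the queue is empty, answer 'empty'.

enqueue(5): [5]
enqueue(91): [5, 91]
dequeue(): [91]
enqueue(10): [91, 10]
enqueue(98): [91, 10, 98]
enqueue(54): [91, 10, 98, 54]
dequeue(): [10, 98, 54]

Answer: 10 98 54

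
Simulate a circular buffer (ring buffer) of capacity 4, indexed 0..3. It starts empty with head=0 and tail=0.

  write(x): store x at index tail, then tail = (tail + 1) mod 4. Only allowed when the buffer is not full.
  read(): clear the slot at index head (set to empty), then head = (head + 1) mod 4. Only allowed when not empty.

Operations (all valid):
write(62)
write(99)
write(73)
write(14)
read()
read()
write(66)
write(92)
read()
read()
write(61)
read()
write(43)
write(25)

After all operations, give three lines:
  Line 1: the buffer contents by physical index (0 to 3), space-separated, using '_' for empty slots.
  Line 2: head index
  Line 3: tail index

write(62): buf=[62 _ _ _], head=0, tail=1, size=1
write(99): buf=[62 99 _ _], head=0, tail=2, size=2
write(73): buf=[62 99 73 _], head=0, tail=3, size=3
write(14): buf=[62 99 73 14], head=0, tail=0, size=4
read(): buf=[_ 99 73 14], head=1, tail=0, size=3
read(): buf=[_ _ 73 14], head=2, tail=0, size=2
write(66): buf=[66 _ 73 14], head=2, tail=1, size=3
write(92): buf=[66 92 73 14], head=2, tail=2, size=4
read(): buf=[66 92 _ 14], head=3, tail=2, size=3
read(): buf=[66 92 _ _], head=0, tail=2, size=2
write(61): buf=[66 92 61 _], head=0, tail=3, size=3
read(): buf=[_ 92 61 _], head=1, tail=3, size=2
write(43): buf=[_ 92 61 43], head=1, tail=0, size=3
write(25): buf=[25 92 61 43], head=1, tail=1, size=4

Answer: 25 92 61 43
1
1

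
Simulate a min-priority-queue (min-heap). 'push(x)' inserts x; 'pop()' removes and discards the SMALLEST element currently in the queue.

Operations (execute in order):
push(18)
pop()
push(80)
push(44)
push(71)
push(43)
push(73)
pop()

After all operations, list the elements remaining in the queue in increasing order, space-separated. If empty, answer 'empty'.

push(18): heap contents = [18]
pop() → 18: heap contents = []
push(80): heap contents = [80]
push(44): heap contents = [44, 80]
push(71): heap contents = [44, 71, 80]
push(43): heap contents = [43, 44, 71, 80]
push(73): heap contents = [43, 44, 71, 73, 80]
pop() → 43: heap contents = [44, 71, 73, 80]

Answer: 44 71 73 80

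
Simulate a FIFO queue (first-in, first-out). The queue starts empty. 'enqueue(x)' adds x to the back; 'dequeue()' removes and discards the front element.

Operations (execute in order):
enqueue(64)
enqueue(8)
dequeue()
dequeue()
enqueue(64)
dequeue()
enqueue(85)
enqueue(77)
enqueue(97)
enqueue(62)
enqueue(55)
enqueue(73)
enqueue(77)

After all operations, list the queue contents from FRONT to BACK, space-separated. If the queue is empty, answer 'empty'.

Answer: 85 77 97 62 55 73 77

Derivation:
enqueue(64): [64]
enqueue(8): [64, 8]
dequeue(): [8]
dequeue(): []
enqueue(64): [64]
dequeue(): []
enqueue(85): [85]
enqueue(77): [85, 77]
enqueue(97): [85, 77, 97]
enqueue(62): [85, 77, 97, 62]
enqueue(55): [85, 77, 97, 62, 55]
enqueue(73): [85, 77, 97, 62, 55, 73]
enqueue(77): [85, 77, 97, 62, 55, 73, 77]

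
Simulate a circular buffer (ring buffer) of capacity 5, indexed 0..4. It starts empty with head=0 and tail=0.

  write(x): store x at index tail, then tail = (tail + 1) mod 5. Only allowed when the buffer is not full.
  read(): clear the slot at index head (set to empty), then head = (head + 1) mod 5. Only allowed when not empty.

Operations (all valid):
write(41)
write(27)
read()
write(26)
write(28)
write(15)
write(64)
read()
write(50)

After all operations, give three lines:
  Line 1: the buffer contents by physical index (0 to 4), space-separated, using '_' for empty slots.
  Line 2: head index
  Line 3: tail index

write(41): buf=[41 _ _ _ _], head=0, tail=1, size=1
write(27): buf=[41 27 _ _ _], head=0, tail=2, size=2
read(): buf=[_ 27 _ _ _], head=1, tail=2, size=1
write(26): buf=[_ 27 26 _ _], head=1, tail=3, size=2
write(28): buf=[_ 27 26 28 _], head=1, tail=4, size=3
write(15): buf=[_ 27 26 28 15], head=1, tail=0, size=4
write(64): buf=[64 27 26 28 15], head=1, tail=1, size=5
read(): buf=[64 _ 26 28 15], head=2, tail=1, size=4
write(50): buf=[64 50 26 28 15], head=2, tail=2, size=5

Answer: 64 50 26 28 15
2
2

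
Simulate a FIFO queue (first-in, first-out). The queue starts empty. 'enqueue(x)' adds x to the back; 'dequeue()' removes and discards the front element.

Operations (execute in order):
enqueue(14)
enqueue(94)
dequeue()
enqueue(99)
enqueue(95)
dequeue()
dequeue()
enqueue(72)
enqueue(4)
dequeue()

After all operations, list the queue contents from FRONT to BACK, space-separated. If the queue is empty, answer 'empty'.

enqueue(14): [14]
enqueue(94): [14, 94]
dequeue(): [94]
enqueue(99): [94, 99]
enqueue(95): [94, 99, 95]
dequeue(): [99, 95]
dequeue(): [95]
enqueue(72): [95, 72]
enqueue(4): [95, 72, 4]
dequeue(): [72, 4]

Answer: 72 4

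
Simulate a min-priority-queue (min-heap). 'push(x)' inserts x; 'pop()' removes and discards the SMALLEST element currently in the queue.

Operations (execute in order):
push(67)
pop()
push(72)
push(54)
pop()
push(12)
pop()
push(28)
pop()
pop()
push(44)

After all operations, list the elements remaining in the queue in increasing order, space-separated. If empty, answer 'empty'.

Answer: 44

Derivation:
push(67): heap contents = [67]
pop() → 67: heap contents = []
push(72): heap contents = [72]
push(54): heap contents = [54, 72]
pop() → 54: heap contents = [72]
push(12): heap contents = [12, 72]
pop() → 12: heap contents = [72]
push(28): heap contents = [28, 72]
pop() → 28: heap contents = [72]
pop() → 72: heap contents = []
push(44): heap contents = [44]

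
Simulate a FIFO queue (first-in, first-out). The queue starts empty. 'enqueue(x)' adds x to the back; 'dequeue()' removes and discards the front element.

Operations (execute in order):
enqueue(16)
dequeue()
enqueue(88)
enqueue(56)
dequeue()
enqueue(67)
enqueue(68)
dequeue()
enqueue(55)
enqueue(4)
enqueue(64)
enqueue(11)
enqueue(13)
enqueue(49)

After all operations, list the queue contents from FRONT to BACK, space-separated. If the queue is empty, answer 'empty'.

enqueue(16): [16]
dequeue(): []
enqueue(88): [88]
enqueue(56): [88, 56]
dequeue(): [56]
enqueue(67): [56, 67]
enqueue(68): [56, 67, 68]
dequeue(): [67, 68]
enqueue(55): [67, 68, 55]
enqueue(4): [67, 68, 55, 4]
enqueue(64): [67, 68, 55, 4, 64]
enqueue(11): [67, 68, 55, 4, 64, 11]
enqueue(13): [67, 68, 55, 4, 64, 11, 13]
enqueue(49): [67, 68, 55, 4, 64, 11, 13, 49]

Answer: 67 68 55 4 64 11 13 49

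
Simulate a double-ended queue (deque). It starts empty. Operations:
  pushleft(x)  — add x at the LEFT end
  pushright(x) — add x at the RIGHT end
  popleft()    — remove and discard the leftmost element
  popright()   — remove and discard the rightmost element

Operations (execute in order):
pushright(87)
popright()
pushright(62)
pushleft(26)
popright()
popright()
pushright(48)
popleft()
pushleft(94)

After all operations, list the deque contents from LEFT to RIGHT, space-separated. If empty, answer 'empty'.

pushright(87): [87]
popright(): []
pushright(62): [62]
pushleft(26): [26, 62]
popright(): [26]
popright(): []
pushright(48): [48]
popleft(): []
pushleft(94): [94]

Answer: 94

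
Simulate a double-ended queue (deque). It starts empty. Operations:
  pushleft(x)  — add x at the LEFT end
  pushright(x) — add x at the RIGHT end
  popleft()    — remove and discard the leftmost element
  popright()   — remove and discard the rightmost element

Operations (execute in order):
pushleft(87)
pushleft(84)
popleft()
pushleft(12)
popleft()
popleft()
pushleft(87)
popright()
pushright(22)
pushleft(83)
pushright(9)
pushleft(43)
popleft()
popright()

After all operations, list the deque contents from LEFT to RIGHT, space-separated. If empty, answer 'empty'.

pushleft(87): [87]
pushleft(84): [84, 87]
popleft(): [87]
pushleft(12): [12, 87]
popleft(): [87]
popleft(): []
pushleft(87): [87]
popright(): []
pushright(22): [22]
pushleft(83): [83, 22]
pushright(9): [83, 22, 9]
pushleft(43): [43, 83, 22, 9]
popleft(): [83, 22, 9]
popright(): [83, 22]

Answer: 83 22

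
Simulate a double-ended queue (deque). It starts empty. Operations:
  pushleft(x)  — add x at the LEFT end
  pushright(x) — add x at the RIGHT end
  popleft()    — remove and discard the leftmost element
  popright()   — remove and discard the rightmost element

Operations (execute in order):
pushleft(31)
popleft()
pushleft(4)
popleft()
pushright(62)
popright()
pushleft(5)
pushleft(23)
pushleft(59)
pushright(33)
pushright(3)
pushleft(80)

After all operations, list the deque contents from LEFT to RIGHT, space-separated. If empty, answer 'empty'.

Answer: 80 59 23 5 33 3

Derivation:
pushleft(31): [31]
popleft(): []
pushleft(4): [4]
popleft(): []
pushright(62): [62]
popright(): []
pushleft(5): [5]
pushleft(23): [23, 5]
pushleft(59): [59, 23, 5]
pushright(33): [59, 23, 5, 33]
pushright(3): [59, 23, 5, 33, 3]
pushleft(80): [80, 59, 23, 5, 33, 3]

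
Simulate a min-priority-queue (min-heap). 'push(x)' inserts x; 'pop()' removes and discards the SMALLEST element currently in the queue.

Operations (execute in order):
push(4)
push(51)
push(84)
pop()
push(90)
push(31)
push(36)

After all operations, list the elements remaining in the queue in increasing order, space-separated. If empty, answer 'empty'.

push(4): heap contents = [4]
push(51): heap contents = [4, 51]
push(84): heap contents = [4, 51, 84]
pop() → 4: heap contents = [51, 84]
push(90): heap contents = [51, 84, 90]
push(31): heap contents = [31, 51, 84, 90]
push(36): heap contents = [31, 36, 51, 84, 90]

Answer: 31 36 51 84 90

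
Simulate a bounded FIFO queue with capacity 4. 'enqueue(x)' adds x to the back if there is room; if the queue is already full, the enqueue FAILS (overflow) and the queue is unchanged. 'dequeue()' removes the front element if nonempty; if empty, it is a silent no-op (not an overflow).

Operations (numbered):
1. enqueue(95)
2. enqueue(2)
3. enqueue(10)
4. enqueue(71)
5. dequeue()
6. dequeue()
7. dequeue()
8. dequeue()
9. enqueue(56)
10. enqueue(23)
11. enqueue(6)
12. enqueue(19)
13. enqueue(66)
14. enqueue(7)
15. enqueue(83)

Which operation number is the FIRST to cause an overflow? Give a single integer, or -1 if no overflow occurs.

1. enqueue(95): size=1
2. enqueue(2): size=2
3. enqueue(10): size=3
4. enqueue(71): size=4
5. dequeue(): size=3
6. dequeue(): size=2
7. dequeue(): size=1
8. dequeue(): size=0
9. enqueue(56): size=1
10. enqueue(23): size=2
11. enqueue(6): size=3
12. enqueue(19): size=4
13. enqueue(66): size=4=cap → OVERFLOW (fail)
14. enqueue(7): size=4=cap → OVERFLOW (fail)
15. enqueue(83): size=4=cap → OVERFLOW (fail)

Answer: 13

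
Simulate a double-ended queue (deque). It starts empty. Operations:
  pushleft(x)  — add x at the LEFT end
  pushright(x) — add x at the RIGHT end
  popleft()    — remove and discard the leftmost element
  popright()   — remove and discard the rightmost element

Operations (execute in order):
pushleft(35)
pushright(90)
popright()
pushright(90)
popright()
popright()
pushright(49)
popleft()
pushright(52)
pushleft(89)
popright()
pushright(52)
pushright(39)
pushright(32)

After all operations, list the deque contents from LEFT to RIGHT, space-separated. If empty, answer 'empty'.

pushleft(35): [35]
pushright(90): [35, 90]
popright(): [35]
pushright(90): [35, 90]
popright(): [35]
popright(): []
pushright(49): [49]
popleft(): []
pushright(52): [52]
pushleft(89): [89, 52]
popright(): [89]
pushright(52): [89, 52]
pushright(39): [89, 52, 39]
pushright(32): [89, 52, 39, 32]

Answer: 89 52 39 32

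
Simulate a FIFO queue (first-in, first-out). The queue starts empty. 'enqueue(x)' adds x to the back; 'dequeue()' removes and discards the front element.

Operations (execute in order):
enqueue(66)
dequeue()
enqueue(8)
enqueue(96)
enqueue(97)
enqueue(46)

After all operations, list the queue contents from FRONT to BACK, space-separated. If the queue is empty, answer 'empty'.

Answer: 8 96 97 46

Derivation:
enqueue(66): [66]
dequeue(): []
enqueue(8): [8]
enqueue(96): [8, 96]
enqueue(97): [8, 96, 97]
enqueue(46): [8, 96, 97, 46]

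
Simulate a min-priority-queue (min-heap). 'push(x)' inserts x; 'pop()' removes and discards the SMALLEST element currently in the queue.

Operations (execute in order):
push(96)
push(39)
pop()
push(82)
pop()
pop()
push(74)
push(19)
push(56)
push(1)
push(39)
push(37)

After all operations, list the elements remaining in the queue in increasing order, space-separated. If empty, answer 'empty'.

push(96): heap contents = [96]
push(39): heap contents = [39, 96]
pop() → 39: heap contents = [96]
push(82): heap contents = [82, 96]
pop() → 82: heap contents = [96]
pop() → 96: heap contents = []
push(74): heap contents = [74]
push(19): heap contents = [19, 74]
push(56): heap contents = [19, 56, 74]
push(1): heap contents = [1, 19, 56, 74]
push(39): heap contents = [1, 19, 39, 56, 74]
push(37): heap contents = [1, 19, 37, 39, 56, 74]

Answer: 1 19 37 39 56 74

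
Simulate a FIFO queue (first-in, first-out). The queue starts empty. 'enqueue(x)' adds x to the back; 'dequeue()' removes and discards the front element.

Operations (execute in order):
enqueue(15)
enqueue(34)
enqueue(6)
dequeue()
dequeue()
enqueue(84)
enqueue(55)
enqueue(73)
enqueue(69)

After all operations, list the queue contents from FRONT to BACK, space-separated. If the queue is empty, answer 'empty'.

Answer: 6 84 55 73 69

Derivation:
enqueue(15): [15]
enqueue(34): [15, 34]
enqueue(6): [15, 34, 6]
dequeue(): [34, 6]
dequeue(): [6]
enqueue(84): [6, 84]
enqueue(55): [6, 84, 55]
enqueue(73): [6, 84, 55, 73]
enqueue(69): [6, 84, 55, 73, 69]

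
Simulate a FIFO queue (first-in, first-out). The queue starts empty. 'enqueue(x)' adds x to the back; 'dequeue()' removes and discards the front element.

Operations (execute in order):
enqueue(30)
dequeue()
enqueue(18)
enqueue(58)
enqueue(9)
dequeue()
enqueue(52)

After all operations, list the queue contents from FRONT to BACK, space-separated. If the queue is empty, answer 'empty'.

Answer: 58 9 52

Derivation:
enqueue(30): [30]
dequeue(): []
enqueue(18): [18]
enqueue(58): [18, 58]
enqueue(9): [18, 58, 9]
dequeue(): [58, 9]
enqueue(52): [58, 9, 52]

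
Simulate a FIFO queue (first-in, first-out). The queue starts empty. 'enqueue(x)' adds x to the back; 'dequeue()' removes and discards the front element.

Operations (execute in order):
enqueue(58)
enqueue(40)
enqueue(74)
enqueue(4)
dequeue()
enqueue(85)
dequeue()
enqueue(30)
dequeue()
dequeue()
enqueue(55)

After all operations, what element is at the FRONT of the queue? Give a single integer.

enqueue(58): queue = [58]
enqueue(40): queue = [58, 40]
enqueue(74): queue = [58, 40, 74]
enqueue(4): queue = [58, 40, 74, 4]
dequeue(): queue = [40, 74, 4]
enqueue(85): queue = [40, 74, 4, 85]
dequeue(): queue = [74, 4, 85]
enqueue(30): queue = [74, 4, 85, 30]
dequeue(): queue = [4, 85, 30]
dequeue(): queue = [85, 30]
enqueue(55): queue = [85, 30, 55]

Answer: 85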